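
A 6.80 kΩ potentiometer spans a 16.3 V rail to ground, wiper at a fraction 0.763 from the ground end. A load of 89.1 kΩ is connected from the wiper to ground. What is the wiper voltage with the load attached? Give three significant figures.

The wiper splits the pot into (1−α)R = 1.612 kΩ above and αR = 5.188 kΩ below.
Lower section ‖ load = 4.903 kΩ.
V_wiper = 16.3 × 4.903/(1.612 + 4.903) = 12.3 V.

V ≈ 12.3 V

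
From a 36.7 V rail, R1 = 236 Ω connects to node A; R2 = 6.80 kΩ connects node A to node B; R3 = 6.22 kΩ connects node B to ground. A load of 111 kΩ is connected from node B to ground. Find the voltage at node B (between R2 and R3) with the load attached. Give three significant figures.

At node B, R3 is in parallel with the load: R3‖R_L = 5890 Ω.
Below node A the resistance is R2 + (R3‖R_L) = 12690 Ω, so V_A = 36.7 × 12690/12930 = 36.03 V.
Then V_B = V_A × (R3‖R_L)/(R2 + R3‖R_L) = 36.03 × 5890/12690 = 16.7 V.

V ≈ 16.7 V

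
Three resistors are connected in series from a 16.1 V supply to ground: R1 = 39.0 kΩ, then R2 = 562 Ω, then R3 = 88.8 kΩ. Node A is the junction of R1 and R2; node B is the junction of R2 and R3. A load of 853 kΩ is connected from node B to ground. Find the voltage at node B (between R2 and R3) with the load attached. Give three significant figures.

At node B, R3 is in parallel with the load: R3‖R_L = 80430 Ω.
Below node A the resistance is R2 + (R3‖R_L) = 80990 Ω, so V_A = 16.1 × 80990/120000 = 10.87 V.
Then V_B = V_A × (R3‖R_L)/(R2 + R3‖R_L) = 10.87 × 80430/80990 = 10.8 V.

V ≈ 10.8 V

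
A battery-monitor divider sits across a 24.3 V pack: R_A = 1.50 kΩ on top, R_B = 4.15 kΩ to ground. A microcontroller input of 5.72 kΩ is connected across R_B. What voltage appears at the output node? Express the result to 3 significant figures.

The load sits in parallel with R_B: R_B‖R_L = (4.15 × 5.72) / (4.15 + 5.72) = 2.405 kΩ.
V_out = 24.3 × 2.405 / (1.50 + 2.405) = 24.3 × 2.405/3.905 = 15.0 V.

V_out ≈ 15.0 V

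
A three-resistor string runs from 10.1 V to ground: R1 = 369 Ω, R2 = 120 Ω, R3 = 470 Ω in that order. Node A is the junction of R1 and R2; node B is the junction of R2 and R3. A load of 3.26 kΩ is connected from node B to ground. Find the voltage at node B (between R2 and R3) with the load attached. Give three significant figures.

At node B, R3 is in parallel with the load: R3‖R_L = 410.8 Ω.
Below node A the resistance is R2 + (R3‖R_L) = 530.8 Ω, so V_A = 10.1 × 530.8/899.8 = 5.958 V.
Then V_B = V_A × (R3‖R_L)/(R2 + R3‖R_L) = 5.958 × 410.8/530.8 = 4.61 V.

V ≈ 4.61 V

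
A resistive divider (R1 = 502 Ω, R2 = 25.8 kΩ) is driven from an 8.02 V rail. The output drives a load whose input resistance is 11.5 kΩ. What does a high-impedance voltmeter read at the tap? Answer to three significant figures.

The load sits in parallel with R2: R2‖R_L = (25800 × 11500) / (25800 + 11500) = 7954 Ω.
V_out = 8.02 × 7954 / (502 + 7954) = 8.02 × 7954/8456 = 7.54 V.

V_out ≈ 7.54 V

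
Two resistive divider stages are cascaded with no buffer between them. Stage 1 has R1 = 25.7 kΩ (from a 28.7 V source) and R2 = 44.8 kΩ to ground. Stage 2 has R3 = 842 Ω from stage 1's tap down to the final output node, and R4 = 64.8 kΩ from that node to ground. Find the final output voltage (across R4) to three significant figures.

Stage 2 presents R3+R4 = 65640 Ω as a load on stage 1's tap.
Stage 1's lower leg becomes R2‖(R3+R4) = 26630 Ω, so V_mid = 28.7 × 26630/52330 = 14.60 V.
Stage 2 is itself unloaded: V_out = V_mid × R4/(R3+R4) = 14.60 × 64800/65640 = 14.4 V.

V_out ≈ 14.4 V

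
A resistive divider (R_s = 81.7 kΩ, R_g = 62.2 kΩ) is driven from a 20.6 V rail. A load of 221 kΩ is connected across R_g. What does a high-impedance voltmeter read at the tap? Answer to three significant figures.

The load sits in parallel with R_g: R_g‖R_L = (62.2 × 221) / (62.2 + 221) = 48.54 kΩ.
V_out = 20.6 × 48.54 / (81.7 + 48.54) = 20.6 × 48.54/130.2 = 7.68 V.
(Unloaded it would have been 8.90 V.)

V_out ≈ 7.68 V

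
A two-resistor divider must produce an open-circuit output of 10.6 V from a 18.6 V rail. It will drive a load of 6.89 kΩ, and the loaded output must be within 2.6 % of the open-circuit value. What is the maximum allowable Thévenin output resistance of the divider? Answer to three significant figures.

R_th ≤ 184 Ω

Loading drop = R_th/(R_th + R_L) ≤ 0.0260, so R_th ≤ R_L · ε/(1−ε) = 6.89 kΩ × 0.0260/0.9740 = 184 Ω.
(Any R1, R2 with R2/(R1+R2) = 0.570 and R1‖R2 ≤ 184 Ω will meet the spec.)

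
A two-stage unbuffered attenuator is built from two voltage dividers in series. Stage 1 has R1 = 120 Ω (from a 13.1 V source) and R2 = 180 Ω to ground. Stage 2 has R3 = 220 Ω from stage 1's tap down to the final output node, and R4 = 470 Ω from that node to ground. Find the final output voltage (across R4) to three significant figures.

Stage 2 presents R3+R4 = 690.0 Ω as a load on stage 1's tap.
Stage 1's lower leg becomes R2‖(R3+R4) = 142.8 Ω, so V_mid = 13.1 × 142.8/262.8 = 7.117 V.
Stage 2 is itself unloaded: V_out = V_mid × R4/(R3+R4) = 7.117 × 470/690.0 = 4.85 V.

V_out ≈ 4.85 V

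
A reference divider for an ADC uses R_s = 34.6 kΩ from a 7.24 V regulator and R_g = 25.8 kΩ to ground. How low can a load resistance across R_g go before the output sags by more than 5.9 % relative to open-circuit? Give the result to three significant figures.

Output resistance R_th = R_s‖R_g = (34.6 × 25.8)/60.40 = 14.78 kΩ.
The fractional drop is R_th/(R_th + R_L); requiring this ≤ 0.0590 gives R_L ≥ R_th(1/0.0590 − 1) = 14.78 × 15.95 = 236 kΩ.

R_L(min) ≈ 236 kΩ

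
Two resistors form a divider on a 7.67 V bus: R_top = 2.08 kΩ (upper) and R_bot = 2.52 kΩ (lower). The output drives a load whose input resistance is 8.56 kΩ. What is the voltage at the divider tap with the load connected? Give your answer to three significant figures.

The load sits in parallel with R_bot: R_bot‖R_L = (2.52 × 8.56) / (2.52 + 8.56) = 1.947 kΩ.
V_out = 7.67 × 1.947 / (2.08 + 1.947) = 7.67 × 1.947/4.027 = 3.71 V.

V_out ≈ 3.71 V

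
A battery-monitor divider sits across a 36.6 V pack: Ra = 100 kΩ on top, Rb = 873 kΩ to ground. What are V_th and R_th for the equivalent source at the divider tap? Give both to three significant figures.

V_th = 32.8 V, R_th = 89.7 kΩ

V_th is the open-circuit tap voltage: 36.6 × 873/(100 + 873) = 32.8 V.
With the supply zeroed, Ra and Rb appear in parallel from the tap: R_th = Ra‖Rb = (100 × 873)/973.0 = 89.7 kΩ.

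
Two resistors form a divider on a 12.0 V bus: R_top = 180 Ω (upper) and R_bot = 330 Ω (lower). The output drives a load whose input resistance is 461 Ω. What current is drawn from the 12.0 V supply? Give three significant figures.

R_bot‖R_L = 192.3 Ω, so the source sees R_top + R_bot‖R_L = 372.3 Ω.
I = 12.0 V / 372.3 Ω = 32.2 mA.

I ≈ 32.2 mA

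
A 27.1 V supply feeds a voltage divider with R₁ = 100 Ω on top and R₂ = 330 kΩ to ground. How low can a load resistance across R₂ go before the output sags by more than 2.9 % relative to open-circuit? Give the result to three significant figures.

R_L(min) ≈ 3.35 kΩ

Output resistance R_th = R₁‖R₂ = (100 × 330000)/330100 = 99.97 Ω.
The fractional drop is R_th/(R_th + R_L); requiring this ≤ 0.0290 gives R_L ≥ R_th(1/0.0290 − 1) = 99.97 × 33.48 = 3.35 kΩ.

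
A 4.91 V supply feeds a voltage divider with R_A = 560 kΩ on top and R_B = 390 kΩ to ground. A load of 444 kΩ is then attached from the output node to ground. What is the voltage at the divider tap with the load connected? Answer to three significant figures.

V_out ≈ 1.33 V

The load sits in parallel with R_B: R_B‖R_L = (390 × 444) / (390 + 444) = 207.6 kΩ.
V_out = 4.91 × 207.6 / (560 + 207.6) = 4.91 × 207.6/767.6 = 1.33 V.
(Unloaded it would have been 2.02 V.)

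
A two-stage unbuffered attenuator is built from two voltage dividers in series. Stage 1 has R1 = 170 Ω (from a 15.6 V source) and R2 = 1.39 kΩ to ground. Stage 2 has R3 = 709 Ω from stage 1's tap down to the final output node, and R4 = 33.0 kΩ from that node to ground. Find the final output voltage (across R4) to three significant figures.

V_out ≈ 13.5 V

Stage 2 presents R3+R4 = 33710 Ω as a load on stage 1's tap.
Stage 1's lower leg becomes R2‖(R3+R4) = 1335 Ω, so V_mid = 15.6 × 1335/1505 = 13.84 V.
Stage 2 is itself unloaded: V_out = V_mid × R4/(R3+R4) = 13.84 × 33000/33710 = 13.5 V.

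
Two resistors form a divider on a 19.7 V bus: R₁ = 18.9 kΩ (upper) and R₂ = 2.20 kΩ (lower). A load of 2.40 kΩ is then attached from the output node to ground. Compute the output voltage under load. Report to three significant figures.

The load sits in parallel with R₂: R₂‖R_L = (2.20 × 2.40) / (2.20 + 2.40) = 1.148 kΩ.
V_out = 19.7 × 1.148 / (18.9 + 1.148) = 19.7 × 1.148/20.05 = 1.13 V.
(Unloaded it would have been 2.05 V.)

V_out ≈ 1.13 V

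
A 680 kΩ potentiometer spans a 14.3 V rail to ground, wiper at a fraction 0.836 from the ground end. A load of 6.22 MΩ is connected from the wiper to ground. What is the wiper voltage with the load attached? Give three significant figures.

The wiper splits the pot into (1−α)R = 111.5 kΩ above and αR = 568.5 kΩ below.
Lower section ‖ load = 520.9 kΩ.
V_wiper = 14.3 × 520.9/(111.5 + 520.9) = 11.8 V.

V ≈ 11.8 V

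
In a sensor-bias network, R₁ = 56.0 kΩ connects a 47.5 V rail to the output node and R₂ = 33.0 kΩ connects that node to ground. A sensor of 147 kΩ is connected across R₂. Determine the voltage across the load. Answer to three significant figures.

V_out ≈ 15.4 V

The load sits in parallel with R₂: R₂‖R_L = (33.0 × 147) / (33.0 + 147) = 26.95 kΩ.
V_out = 47.5 × 26.95 / (56.0 + 26.95) = 47.5 × 26.95/82.95 = 15.4 V.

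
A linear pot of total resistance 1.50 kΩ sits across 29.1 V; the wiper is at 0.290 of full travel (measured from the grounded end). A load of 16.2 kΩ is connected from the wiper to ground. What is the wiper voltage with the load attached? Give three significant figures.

V ≈ 8.28 V

The wiper splits the pot into (1−α)R = 1065 Ω above and αR = 435.0 Ω below.
Lower section ‖ load = 423.6 Ω.
V_wiper = 29.1 × 423.6/(1065 + 423.6) = 8.28 V.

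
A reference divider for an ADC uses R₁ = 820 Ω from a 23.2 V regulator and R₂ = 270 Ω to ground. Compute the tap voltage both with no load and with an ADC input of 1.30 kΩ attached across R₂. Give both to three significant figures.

Unloaded: 5.75 V; loaded: 4.97 V

Open-circuit: V = 23.2 × 270/(820 + 270) = 5.75 V.
With the load, R₂ becomes R₂‖R_L = 223.6 Ω, so V = 23.2 × 223.6/1044 = 4.97 V.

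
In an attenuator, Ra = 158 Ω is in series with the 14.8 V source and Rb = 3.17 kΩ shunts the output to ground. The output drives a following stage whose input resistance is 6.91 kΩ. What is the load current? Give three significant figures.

I_L ≈ 2.00 mA

Rb‖R_L = 2173 Ω; V_out = 14.8 × 2173/2331 = 13.80 V.
I_L = V_out / R_L = 13.80 / 6.91 kΩ = 2.00 mA.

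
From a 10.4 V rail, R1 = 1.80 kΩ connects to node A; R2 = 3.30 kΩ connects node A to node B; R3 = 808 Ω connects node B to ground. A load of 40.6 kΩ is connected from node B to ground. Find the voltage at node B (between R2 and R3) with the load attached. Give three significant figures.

At node B, R3 is in parallel with the load: R3‖R_L = 792.2 Ω.
Below node A the resistance is R2 + (R3‖R_L) = 4092 Ω, so V_A = 10.4 × 4092/5892 = 7.223 V.
Then V_B = V_A × (R3‖R_L)/(R2 + R3‖R_L) = 7.223 × 792.2/4092 = 1.40 V.

V ≈ 1.40 V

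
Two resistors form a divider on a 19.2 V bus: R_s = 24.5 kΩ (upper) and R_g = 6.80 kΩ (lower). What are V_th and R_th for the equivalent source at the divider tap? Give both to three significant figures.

V_th is the open-circuit tap voltage: 19.2 × 6.80/(24.5 + 6.80) = 4.17 V.
With the supply zeroed, R_s and R_g appear in parallel from the tap: R_th = R_s‖R_g = (24.5 × 6.80)/31.30 = 5.32 kΩ.

V_th = 4.17 V, R_th = 5.32 kΩ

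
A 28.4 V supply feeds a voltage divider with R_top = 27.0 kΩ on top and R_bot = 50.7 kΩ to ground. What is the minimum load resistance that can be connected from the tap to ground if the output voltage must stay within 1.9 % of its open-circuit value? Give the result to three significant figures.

Output resistance R_th = R_top‖R_bot = (27.0 × 50.7)/77.70 = 17.62 kΩ.
The fractional drop is R_th/(R_th + R_L); requiring this ≤ 0.0190 gives R_L ≥ R_th(1/0.0190 − 1) = 17.62 × 51.63 = 910 kΩ.

R_L(min) ≈ 910 kΩ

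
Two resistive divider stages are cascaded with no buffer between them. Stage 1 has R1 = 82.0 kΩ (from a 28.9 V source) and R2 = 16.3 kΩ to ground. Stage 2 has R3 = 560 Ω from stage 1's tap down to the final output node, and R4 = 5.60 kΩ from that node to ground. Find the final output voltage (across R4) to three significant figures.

V_out ≈ 1.36 V

Stage 2 presents R3+R4 = 6160 Ω as a load on stage 1's tap.
Stage 1's lower leg becomes R2‖(R3+R4) = 4471 Ω, so V_mid = 28.9 × 4471/86470 = 1.494 V.
Stage 2 is itself unloaded: V_out = V_mid × R4/(R3+R4) = 1.494 × 5600/6160 = 1.36 V.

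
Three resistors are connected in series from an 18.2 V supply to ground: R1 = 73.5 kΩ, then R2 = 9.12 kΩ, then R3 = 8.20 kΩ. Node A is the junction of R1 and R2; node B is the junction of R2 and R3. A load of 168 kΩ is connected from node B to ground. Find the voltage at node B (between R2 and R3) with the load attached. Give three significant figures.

At node B, R3 is in parallel with the load: R3‖R_L = 7.818 kΩ.
Below node A the resistance is R2 + (R3‖R_L) = 16.94 kΩ, so V_A = 18.2 × 16.94/90.44 = 3.409 V.
Then V_B = V_A × (R3‖R_L)/(R2 + R3‖R_L) = 3.409 × 7.818/16.94 = 1.57 V.

V ≈ 1.57 V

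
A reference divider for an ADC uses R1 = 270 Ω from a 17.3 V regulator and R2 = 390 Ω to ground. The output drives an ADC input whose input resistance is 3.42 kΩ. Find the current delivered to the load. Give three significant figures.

I_L ≈ 2.86 mA

R2‖R_L = 350.1 Ω; V_out = 17.3 × 350.1/620.1 = 9.767 V.
I_L = V_out / R_L = 9.767 / 3.42 kΩ = 2.86 mA.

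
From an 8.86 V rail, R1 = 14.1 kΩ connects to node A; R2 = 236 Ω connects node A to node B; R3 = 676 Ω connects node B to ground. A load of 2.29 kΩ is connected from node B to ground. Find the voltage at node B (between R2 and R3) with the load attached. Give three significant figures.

At node B, R3 is in parallel with the load: R3‖R_L = 521.9 Ω.
Below node A the resistance is R2 + (R3‖R_L) = 757.9 Ω, so V_A = 8.86 × 757.9/14860 = 0.4520 V.
Then V_B = V_A × (R3‖R_L)/(R2 + R3‖R_L) = 0.4520 × 521.9/757.9 = 0.311 V.

V ≈ 0.311 V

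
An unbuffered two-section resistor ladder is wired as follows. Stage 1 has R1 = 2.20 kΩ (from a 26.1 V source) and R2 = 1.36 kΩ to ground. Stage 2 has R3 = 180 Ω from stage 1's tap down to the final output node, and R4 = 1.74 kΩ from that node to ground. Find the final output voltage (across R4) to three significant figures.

Stage 2 presents R3+R4 = 1920 Ω as a load on stage 1's tap.
Stage 1's lower leg becomes R2‖(R3+R4) = 796.1 Ω, so V_mid = 26.1 × 796.1/2996 = 6.935 V.
Stage 2 is itself unloaded: V_out = V_mid × R4/(R3+R4) = 6.935 × 1740/1920 = 6.28 V.

V_out ≈ 6.28 V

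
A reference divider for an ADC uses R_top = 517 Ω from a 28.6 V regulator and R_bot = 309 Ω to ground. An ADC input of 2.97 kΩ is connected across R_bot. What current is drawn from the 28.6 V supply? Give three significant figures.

R_bot‖R_L = 279.9 Ω, so the source sees R_top + R_bot‖R_L = 796.9 Ω.
I = 28.6 V / 796.9 Ω = 35.9 mA.

I ≈ 35.9 mA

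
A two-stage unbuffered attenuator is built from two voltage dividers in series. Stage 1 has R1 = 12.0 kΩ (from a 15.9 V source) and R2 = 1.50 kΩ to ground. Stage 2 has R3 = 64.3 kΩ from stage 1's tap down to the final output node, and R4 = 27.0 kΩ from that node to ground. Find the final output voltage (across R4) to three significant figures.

Stage 2 presents R3+R4 = 91.30 kΩ as a load on stage 1's tap.
Stage 1's lower leg becomes R2‖(R3+R4) = 1.476 kΩ, so V_mid = 15.9 × 1.476/13.48 = 1.741 V.
Stage 2 is itself unloaded: V_out = V_mid × R4/(R3+R4) = 1.741 × 27.0/91.30 = 0.515 V.

V_out ≈ 0.515 V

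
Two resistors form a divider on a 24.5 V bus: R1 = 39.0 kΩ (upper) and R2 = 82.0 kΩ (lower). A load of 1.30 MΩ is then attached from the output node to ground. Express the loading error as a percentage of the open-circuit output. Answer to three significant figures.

The divider's output (Thévenin) resistance is R1‖R2 = 26.43 kΩ.
Fractional drop under load = R_th/(R_th + R_L) = 26.43 / (26.43 + 1300) = 0.01993.
So the output falls by 1.99 %.

1.99 %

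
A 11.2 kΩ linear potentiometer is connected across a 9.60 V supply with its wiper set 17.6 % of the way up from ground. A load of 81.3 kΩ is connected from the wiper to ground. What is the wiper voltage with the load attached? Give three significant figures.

V ≈ 1.66 V

The wiper splits the pot into (1−α)R = 9.229 kΩ above and αR = 1.971 kΩ below.
Lower section ‖ load = 1.925 kΩ.
V_wiper = 9.60 × 1.925/(9.229 + 1.925) = 1.66 V.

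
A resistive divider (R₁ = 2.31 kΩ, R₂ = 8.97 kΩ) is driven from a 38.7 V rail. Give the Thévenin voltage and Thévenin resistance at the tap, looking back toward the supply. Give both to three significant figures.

V_th is the open-circuit tap voltage: 38.7 × 8.97/(2.31 + 8.97) = 30.8 V.
With the supply zeroed, R₁ and R₂ appear in parallel from the tap: R_th = R₁‖R₂ = (2.31 × 8.97)/11.28 = 1.84 kΩ.

V_th = 30.8 V, R_th = 1.84 kΩ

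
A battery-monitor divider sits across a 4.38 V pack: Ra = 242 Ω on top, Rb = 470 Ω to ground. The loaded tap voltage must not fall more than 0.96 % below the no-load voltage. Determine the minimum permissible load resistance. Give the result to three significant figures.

R_L(min) ≈ 16.5 kΩ

Output resistance R_th = Ra‖Rb = (242 × 470)/712.0 = 159.7 Ω.
The fractional drop is R_th/(R_th + R_L); requiring this ≤ 0.00960 gives R_L ≥ R_th(1/0.00960 − 1) = 159.7 × 103.2 = 16.5 kΩ.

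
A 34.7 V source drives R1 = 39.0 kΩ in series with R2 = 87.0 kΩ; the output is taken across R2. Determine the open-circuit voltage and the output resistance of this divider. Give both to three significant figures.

V_th = 24.0 V, R_th = 26.9 kΩ

V_th is the open-circuit tap voltage: 34.7 × 87.0/(39.0 + 87.0) = 24.0 V.
With the supply zeroed, R1 and R2 appear in parallel from the tap: R_th = R1‖R2 = (39.0 × 87.0)/126.0 = 26.9 kΩ.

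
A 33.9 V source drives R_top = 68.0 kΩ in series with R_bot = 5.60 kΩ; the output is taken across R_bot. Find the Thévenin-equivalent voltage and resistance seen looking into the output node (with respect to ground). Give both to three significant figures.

V_th is the open-circuit tap voltage: 33.9 × 5.60/(68.0 + 5.60) = 2.58 V.
With the supply zeroed, R_top and R_bot appear in parallel from the tap: R_th = R_top‖R_bot = (68.0 × 5.60)/73.60 = 5.17 kΩ.

V_th = 2.58 V, R_th = 5.17 kΩ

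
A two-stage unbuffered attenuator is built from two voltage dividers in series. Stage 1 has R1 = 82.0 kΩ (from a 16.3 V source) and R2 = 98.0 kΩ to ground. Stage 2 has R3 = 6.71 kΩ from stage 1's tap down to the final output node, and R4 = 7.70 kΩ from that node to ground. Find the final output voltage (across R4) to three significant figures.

Stage 2 presents R3+R4 = 14.41 kΩ as a load on stage 1's tap.
Stage 1's lower leg becomes R2‖(R3+R4) = 12.56 kΩ, so V_mid = 16.3 × 12.56/94.56 = 2.165 V.
Stage 2 is itself unloaded: V_out = V_mid × R4/(R3+R4) = 2.165 × 7.70/14.41 = 1.16 V.

V_out ≈ 1.16 V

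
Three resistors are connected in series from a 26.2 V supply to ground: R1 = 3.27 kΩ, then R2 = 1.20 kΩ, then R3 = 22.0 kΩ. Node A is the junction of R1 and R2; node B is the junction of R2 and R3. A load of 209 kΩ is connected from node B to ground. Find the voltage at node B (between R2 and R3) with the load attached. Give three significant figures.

V ≈ 21.4 V

At node B, R3 is in parallel with the load: R3‖R_L = 19.90 kΩ.
Below node A the resistance is R2 + (R3‖R_L) = 21.10 kΩ, so V_A = 26.2 × 21.10/24.37 = 22.69 V.
Then V_B = V_A × (R3‖R_L)/(R2 + R3‖R_L) = 22.69 × 19.90/21.10 = 21.4 V.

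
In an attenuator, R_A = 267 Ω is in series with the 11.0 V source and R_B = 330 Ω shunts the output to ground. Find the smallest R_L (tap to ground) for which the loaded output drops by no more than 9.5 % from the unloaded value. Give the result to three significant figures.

Output resistance R_th = R_A‖R_B = (267 × 330)/597.0 = 147.6 Ω.
The fractional drop is R_th/(R_th + R_L); requiring this ≤ 0.0950 gives R_L ≥ R_th(1/0.0950 − 1) = 147.6 × 9.526 = 1.41 kΩ.

R_L(min) ≈ 1.41 kΩ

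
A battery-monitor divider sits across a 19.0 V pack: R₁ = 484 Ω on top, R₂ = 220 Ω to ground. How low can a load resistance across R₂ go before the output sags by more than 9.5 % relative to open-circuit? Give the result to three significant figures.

Output resistance R_th = R₁‖R₂ = (484 × 220)/704.0 = 151.2 Ω.
The fractional drop is R_th/(R_th + R_L); requiring this ≤ 0.0950 gives R_L ≥ R_th(1/0.0950 − 1) = 151.2 × 9.526 = 1.44 kΩ.

R_L(min) ≈ 1.44 kΩ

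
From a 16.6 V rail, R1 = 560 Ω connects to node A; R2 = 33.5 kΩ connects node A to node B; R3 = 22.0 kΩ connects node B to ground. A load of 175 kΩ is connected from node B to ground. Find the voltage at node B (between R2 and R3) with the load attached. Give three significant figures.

V ≈ 6.05 V

At node B, R3 is in parallel with the load: R3‖R_L = 19540 Ω.
Below node A the resistance is R2 + (R3‖R_L) = 53040 Ω, so V_A = 16.6 × 53040/53600 = 16.43 V.
Then V_B = V_A × (R3‖R_L)/(R2 + R3‖R_L) = 16.43 × 19540/53040 = 6.05 V.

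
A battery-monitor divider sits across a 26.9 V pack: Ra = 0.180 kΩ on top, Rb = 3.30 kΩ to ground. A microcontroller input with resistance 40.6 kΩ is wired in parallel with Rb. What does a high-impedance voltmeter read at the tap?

The load sits in parallel with Rb: Rb‖R_L = (3300 × 40600) / (3300 + 40600) = 3052 Ω.
V_out = 26.9 × 3052 / (180 + 3052) = 26.9 × 3052/3232 = 25.4 V.
(Unloaded it would have been 25.5 V.)

V_out ≈ 25.4 V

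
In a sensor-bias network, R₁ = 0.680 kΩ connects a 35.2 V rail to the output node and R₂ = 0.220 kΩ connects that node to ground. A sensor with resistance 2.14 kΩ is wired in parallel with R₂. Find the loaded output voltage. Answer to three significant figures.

V_out ≈ 7.98 V

The load sits in parallel with R₂: R₂‖R_L = (220 × 2140) / (220 + 2140) = 199.5 Ω.
V_out = 35.2 × 199.5 / (680 + 199.5) = 35.2 × 199.5/879.5 = 7.98 V.
(Unloaded it would have been 8.60 V.)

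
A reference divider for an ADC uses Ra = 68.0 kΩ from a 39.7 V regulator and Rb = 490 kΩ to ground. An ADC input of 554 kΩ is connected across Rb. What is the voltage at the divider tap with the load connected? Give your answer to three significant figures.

V_out ≈ 31.5 V

The load sits in parallel with Rb: Rb‖R_L = (490 × 554) / (490 + 554) = 260.0 kΩ.
V_out = 39.7 × 260.0 / (68.0 + 260.0) = 39.7 × 260.0/328.0 = 31.5 V.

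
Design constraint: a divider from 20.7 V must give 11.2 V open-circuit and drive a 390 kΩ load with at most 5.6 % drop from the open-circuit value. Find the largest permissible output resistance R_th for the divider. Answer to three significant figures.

R_th ≤ 23.1 kΩ

Loading drop = R_th/(R_th + R_L) ≤ 0.0560, so R_th ≤ R_L · ε/(1−ε) = 390 kΩ × 0.0560/0.9440 = 23.1 kΩ.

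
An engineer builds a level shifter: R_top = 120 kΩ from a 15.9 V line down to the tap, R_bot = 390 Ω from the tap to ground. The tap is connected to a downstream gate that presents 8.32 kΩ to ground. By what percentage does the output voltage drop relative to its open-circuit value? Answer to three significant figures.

The divider's output (Thévenin) resistance is R_top‖R_bot = 388.7 Ω.
Fractional drop under load = R_th/(R_th + R_L) = 388.7 / (388.7 + 8320) = 0.04464.
So the output falls by 4.46 %.

4.46 %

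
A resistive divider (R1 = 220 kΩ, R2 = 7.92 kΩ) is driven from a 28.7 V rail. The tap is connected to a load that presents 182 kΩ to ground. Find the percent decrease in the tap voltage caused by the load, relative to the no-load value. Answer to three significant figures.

The divider's output (Thévenin) resistance is R1‖R2 = 7.645 kΩ.
Fractional drop under load = R_th/(R_th + R_L) = 7.645 / (7.645 + 182) = 0.04031.
So the output falls by 4.03 %.

4.03 %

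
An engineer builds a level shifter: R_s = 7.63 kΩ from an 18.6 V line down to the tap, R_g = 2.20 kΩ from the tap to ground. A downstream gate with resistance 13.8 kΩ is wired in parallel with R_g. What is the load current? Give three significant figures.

R_g‖R_L = 1.897 kΩ; V_out = 18.6 × 1.897/9.527 = 3.704 V.
I_L = V_out / R_L = 3.704 / 13.8 kΩ = 0.268 mA.

I_L ≈ 0.268 mA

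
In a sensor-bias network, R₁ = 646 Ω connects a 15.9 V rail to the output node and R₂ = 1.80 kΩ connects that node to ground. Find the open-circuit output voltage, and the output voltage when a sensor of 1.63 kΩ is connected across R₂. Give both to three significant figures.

Open-circuit: V = 15.9 × 1800/(646 + 1800) = 11.7 V.
With the load, R₂ becomes R₂‖R_L = 855.4 Ω, so V = 15.9 × 855.4/1501 = 9.06 V.

Unloaded: 11.7 V; loaded: 9.06 V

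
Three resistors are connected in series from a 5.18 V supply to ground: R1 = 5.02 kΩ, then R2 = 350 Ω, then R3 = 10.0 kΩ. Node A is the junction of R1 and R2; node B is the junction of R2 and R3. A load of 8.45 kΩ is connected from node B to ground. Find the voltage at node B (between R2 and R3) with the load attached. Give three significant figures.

V ≈ 2.38 V

At node B, R3 is in parallel with the load: R3‖R_L = 4580 Ω.
Below node A the resistance is R2 + (R3‖R_L) = 4930 Ω, so V_A = 5.18 × 4930/9950 = 2.567 V.
Then V_B = V_A × (R3‖R_L)/(R2 + R3‖R_L) = 2.567 × 4580/4930 = 2.38 V.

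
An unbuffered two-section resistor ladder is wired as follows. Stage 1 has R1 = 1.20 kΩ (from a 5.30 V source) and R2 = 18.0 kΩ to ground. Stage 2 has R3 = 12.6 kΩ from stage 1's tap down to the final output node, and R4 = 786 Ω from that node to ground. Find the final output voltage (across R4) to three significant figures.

V_out ≈ 0.269 V

Stage 2 presents R3+R4 = 13390 Ω as a load on stage 1's tap.
Stage 1's lower leg becomes R2‖(R3+R4) = 7677 Ω, so V_mid = 5.30 × 7677/8877 = 4.584 V.
Stage 2 is itself unloaded: V_out = V_mid × R4/(R3+R4) = 4.584 × 786/13390 = 0.269 V.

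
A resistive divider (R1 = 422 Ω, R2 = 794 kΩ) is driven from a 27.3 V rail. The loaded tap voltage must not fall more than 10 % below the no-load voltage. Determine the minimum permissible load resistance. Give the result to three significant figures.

Output resistance R_th = R1‖R2 = (422 × 794000)/794400 = 421.8 Ω.
The fractional drop is R_th/(R_th + R_L); requiring this ≤ 0.100 gives R_L ≥ R_th(1/0.100 − 1) = 421.8 × 9.000 = 3.80 kΩ.

R_L(min) ≈ 3.80 kΩ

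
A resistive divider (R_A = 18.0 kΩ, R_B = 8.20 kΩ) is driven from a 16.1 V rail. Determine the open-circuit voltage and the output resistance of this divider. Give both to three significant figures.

V_th is the open-circuit tap voltage: 16.1 × 8.20/(18.0 + 8.20) = 5.04 V.
With the supply zeroed, R_A and R_B appear in parallel from the tap: R_th = R_A‖R_B = (18.0 × 8.20)/26.20 = 5.63 kΩ.

V_th = 5.04 V, R_th = 5.63 kΩ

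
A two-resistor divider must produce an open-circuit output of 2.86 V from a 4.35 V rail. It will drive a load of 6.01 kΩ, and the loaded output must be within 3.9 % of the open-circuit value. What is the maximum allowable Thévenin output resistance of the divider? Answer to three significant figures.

R_th ≤ 244 Ω

Loading drop = R_th/(R_th + R_L) ≤ 0.0390, so R_th ≤ R_L · ε/(1−ε) = 6.01 kΩ × 0.0390/0.9610 = 244 Ω.
(Any R1, R2 with R2/(R1+R2) = 0.657 and R1‖R2 ≤ 244 Ω will meet the spec.)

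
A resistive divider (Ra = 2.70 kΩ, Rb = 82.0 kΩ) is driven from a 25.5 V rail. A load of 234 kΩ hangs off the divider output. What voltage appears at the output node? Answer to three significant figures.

V_out ≈ 24.4 V

The load sits in parallel with Rb: Rb‖R_L = (82.0 × 234) / (82.0 + 234) = 60.72 kΩ.
V_out = 25.5 × 60.72 / (2.70 + 60.72) = 25.5 × 60.72/63.42 = 24.4 V.
(Unloaded it would have been 24.7 V.)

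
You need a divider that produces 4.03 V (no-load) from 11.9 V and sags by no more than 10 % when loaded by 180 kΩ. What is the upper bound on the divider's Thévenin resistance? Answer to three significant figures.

R_th ≤ 20.0 kΩ

Loading drop = R_th/(R_th + R_L) ≤ 0.100, so R_th ≤ R_L · ε/(1−ε) = 180 kΩ × 0.100/0.9000 = 20.0 kΩ.
(Any R1, R2 with R2/(R1+R2) = 0.339 and R1‖R2 ≤ 20.0 kΩ will meet the spec.)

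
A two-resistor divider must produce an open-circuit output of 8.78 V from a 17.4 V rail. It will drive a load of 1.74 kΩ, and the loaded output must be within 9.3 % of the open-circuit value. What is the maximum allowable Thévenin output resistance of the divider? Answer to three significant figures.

Loading drop = R_th/(R_th + R_L) ≤ 0.0930, so R_th ≤ R_L · ε/(1−ε) = 1.74 kΩ × 0.0930/0.9070 = 178 Ω.
(Any R1, R2 with R2/(R1+R2) = 0.505 and R1‖R2 ≤ 178 Ω will meet the spec.)

R_th ≤ 178 Ω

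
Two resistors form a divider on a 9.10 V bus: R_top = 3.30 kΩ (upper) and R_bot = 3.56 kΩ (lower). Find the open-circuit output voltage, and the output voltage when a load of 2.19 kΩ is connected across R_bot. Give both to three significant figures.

Open-circuit: V = 9.10 × 3.56/(3.30 + 3.56) = 4.72 V.
With the load, R_bot becomes R_bot‖R_L = 1.356 kΩ, so V = 9.10 × 1.356/4.656 = 2.65 V.

Unloaded: 4.72 V; loaded: 2.65 V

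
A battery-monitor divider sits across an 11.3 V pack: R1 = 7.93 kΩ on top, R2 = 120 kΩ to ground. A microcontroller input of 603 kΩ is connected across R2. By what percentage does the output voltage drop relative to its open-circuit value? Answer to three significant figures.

The divider's output (Thévenin) resistance is R1‖R2 = 7.438 kΩ.
Fractional drop under load = R_th/(R_th + R_L) = 7.438 / (7.438 + 603) = 0.01219.
So the output falls by 1.22 %.

1.22 %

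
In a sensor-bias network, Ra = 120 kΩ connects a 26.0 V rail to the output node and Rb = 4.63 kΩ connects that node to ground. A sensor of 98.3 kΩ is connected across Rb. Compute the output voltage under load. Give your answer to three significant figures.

The load sits in parallel with Rb: Rb‖R_L = (4.63 × 98.3) / (4.63 + 98.3) = 4.422 kΩ.
V_out = 26.0 × 4.422 / (120 + 4.422) = 26.0 × 4.422/124.4 = 0.924 V.

V_out ≈ 0.924 V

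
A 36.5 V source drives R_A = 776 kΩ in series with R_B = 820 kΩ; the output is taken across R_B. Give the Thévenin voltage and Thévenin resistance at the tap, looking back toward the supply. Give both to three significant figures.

V_th is the open-circuit tap voltage: 36.5 × 820/(776 + 820) = 18.8 V.
With the supply zeroed, R_A and R_B appear in parallel from the tap: R_th = R_A‖R_B = (776 × 820)/1596 = 399 kΩ.

V_th = 18.8 V, R_th = 399 kΩ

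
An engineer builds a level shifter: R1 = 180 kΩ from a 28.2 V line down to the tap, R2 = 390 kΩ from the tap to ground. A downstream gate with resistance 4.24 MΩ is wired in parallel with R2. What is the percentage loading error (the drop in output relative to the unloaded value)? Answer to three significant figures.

2.82 %

The divider's output (Thévenin) resistance is R1‖R2 = 123.2 kΩ.
Fractional drop under load = R_th/(R_th + R_L) = 123.2 / (123.2 + 4240) = 0.02823.
So the output falls by 2.82 %.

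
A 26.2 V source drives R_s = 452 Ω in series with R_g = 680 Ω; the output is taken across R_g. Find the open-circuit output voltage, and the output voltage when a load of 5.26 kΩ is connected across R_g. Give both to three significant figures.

Open-circuit: V = 26.2 × 680/(452 + 680) = 15.7 V.
With the load, R_g becomes R_g‖R_L = 602.2 Ω, so V = 26.2 × 602.2/1054 = 15.0 V.

Unloaded: 15.7 V; loaded: 15.0 V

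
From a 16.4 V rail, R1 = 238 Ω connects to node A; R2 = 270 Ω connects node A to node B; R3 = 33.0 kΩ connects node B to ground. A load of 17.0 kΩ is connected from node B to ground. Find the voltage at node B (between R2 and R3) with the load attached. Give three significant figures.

At node B, R3 is in parallel with the load: R3‖R_L = 11220 Ω.
Below node A the resistance is R2 + (R3‖R_L) = 11490 Ω, so V_A = 16.4 × 11490/11730 = 16.07 V.
Then V_B = V_A × (R3‖R_L)/(R2 + R3‖R_L) = 16.07 × 11220/11490 = 15.7 V.

V ≈ 15.7 V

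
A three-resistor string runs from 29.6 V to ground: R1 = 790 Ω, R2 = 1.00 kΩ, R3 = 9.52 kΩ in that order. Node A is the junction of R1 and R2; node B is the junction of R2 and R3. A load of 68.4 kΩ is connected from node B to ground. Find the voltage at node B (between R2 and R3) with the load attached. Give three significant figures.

V ≈ 24.4 V

At node B, R3 is in parallel with the load: R3‖R_L = 8357 Ω.
Below node A the resistance is R2 + (R3‖R_L) = 9357 Ω, so V_A = 29.6 × 9357/10150 = 27.30 V.
Then V_B = V_A × (R3‖R_L)/(R2 + R3‖R_L) = 27.30 × 8357/9357 = 24.4 V.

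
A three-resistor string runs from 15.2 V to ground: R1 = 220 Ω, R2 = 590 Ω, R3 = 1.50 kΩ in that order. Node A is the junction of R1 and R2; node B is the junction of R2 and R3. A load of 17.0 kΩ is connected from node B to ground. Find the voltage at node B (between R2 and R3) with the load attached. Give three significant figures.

V ≈ 9.57 V

At node B, R3 is in parallel with the load: R3‖R_L = 1378 Ω.
Below node A the resistance is R2 + (R3‖R_L) = 1968 Ω, so V_A = 15.2 × 1968/2188 = 13.67 V.
Then V_B = V_A × (R3‖R_L)/(R2 + R3‖R_L) = 13.67 × 1378/1968 = 9.57 V.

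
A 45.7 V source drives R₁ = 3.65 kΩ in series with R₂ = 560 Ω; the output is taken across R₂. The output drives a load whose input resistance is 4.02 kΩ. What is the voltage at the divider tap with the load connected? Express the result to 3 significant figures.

The load sits in parallel with R₂: R₂‖R_L = (560 × 4020) / (560 + 4020) = 491.5 Ω.
V_out = 45.7 × 491.5 / (3650 + 491.5) = 45.7 × 491.5/4142 = 5.42 V.

V_out ≈ 5.42 V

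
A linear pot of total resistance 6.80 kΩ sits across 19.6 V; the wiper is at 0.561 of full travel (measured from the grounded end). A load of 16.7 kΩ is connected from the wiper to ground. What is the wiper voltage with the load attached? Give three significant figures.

V ≈ 9.99 V

The wiper splits the pot into (1−α)R = 2.985 kΩ above and αR = 3.815 kΩ below.
Lower section ‖ load = 3.105 kΩ.
V_wiper = 19.6 × 3.105/(2.985 + 3.105) = 9.99 V.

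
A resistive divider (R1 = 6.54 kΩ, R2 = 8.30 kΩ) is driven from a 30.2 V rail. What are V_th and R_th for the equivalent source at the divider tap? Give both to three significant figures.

V_th is the open-circuit tap voltage: 30.2 × 8.30/(6.54 + 8.30) = 16.9 V.
With the supply zeroed, R1 and R2 appear in parallel from the tap: R_th = R1‖R2 = (6.54 × 8.30)/14.84 = 3.66 kΩ.

V_th = 16.9 V, R_th = 3.66 kΩ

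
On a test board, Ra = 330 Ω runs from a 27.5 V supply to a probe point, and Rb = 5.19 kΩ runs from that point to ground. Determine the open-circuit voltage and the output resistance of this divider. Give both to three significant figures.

V_th = 25.9 V, R_th = 310 Ω

V_th is the open-circuit tap voltage: 27.5 × 5190/(330 + 5190) = 25.9 V.
With the supply zeroed, Ra and Rb appear in parallel from the tap: R_th = Ra‖Rb = (330 × 5190)/5520 = 310 Ω.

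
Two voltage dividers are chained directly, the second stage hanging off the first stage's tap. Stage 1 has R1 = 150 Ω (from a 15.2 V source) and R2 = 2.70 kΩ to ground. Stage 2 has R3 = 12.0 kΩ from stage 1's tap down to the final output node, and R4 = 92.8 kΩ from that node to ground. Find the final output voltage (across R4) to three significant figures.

Stage 2 presents R3+R4 = 104800 Ω as a load on stage 1's tap.
Stage 1's lower leg becomes R2‖(R3+R4) = 2632 Ω, so V_mid = 15.2 × 2632/2782 = 14.38 V.
Stage 2 is itself unloaded: V_out = V_mid × R4/(R3+R4) = 14.38 × 92800/104800 = 12.7 V.

V_out ≈ 12.7 V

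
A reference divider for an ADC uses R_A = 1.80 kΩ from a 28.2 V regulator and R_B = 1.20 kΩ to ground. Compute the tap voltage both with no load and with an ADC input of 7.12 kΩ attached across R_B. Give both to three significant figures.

Unloaded: 11.3 V; loaded: 10.2 V

Open-circuit: V = 28.2 × 1.20/(1.80 + 1.20) = 11.3 V.
With the load, R_B becomes R_B‖R_L = 1.027 kΩ, so V = 28.2 × 1.027/2.827 = 10.2 V.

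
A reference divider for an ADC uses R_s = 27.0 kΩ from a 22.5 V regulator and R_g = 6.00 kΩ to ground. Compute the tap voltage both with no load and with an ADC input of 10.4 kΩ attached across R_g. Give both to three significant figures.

Unloaded: 4.09 V; loaded: 2.78 V

Open-circuit: V = 22.5 × 6.00/(27.0 + 6.00) = 4.09 V.
With the load, R_g becomes R_g‖R_L = 3.805 kΩ, so V = 22.5 × 3.805/30.80 = 2.78 V.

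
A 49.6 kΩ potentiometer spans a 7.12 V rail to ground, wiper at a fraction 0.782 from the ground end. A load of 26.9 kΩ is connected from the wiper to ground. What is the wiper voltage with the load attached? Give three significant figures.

V ≈ 4.24 V

The wiper splits the pot into (1−α)R = 10.81 kΩ above and αR = 38.79 kΩ below.
Lower section ‖ load = 15.88 kΩ.
V_wiper = 7.12 × 15.88/(10.81 + 15.88) = 4.24 V.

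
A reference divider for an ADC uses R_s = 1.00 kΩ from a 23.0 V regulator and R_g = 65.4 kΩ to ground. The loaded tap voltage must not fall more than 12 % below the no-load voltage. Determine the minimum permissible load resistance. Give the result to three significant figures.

Output resistance R_th = R_s‖R_g = (1000 × 65400)/66400 = 984.9 Ω.
The fractional drop is R_th/(R_th + R_L); requiring this ≤ 0.120 gives R_L ≥ R_th(1/0.120 − 1) = 984.9 × 7.333 = 7.22 kΩ.

R_L(min) ≈ 7.22 kΩ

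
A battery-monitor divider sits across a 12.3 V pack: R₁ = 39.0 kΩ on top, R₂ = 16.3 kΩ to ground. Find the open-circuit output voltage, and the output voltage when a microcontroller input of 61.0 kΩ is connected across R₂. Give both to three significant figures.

Open-circuit: V = 12.3 × 16.3/(39.0 + 16.3) = 3.63 V.
With the load, R₂ becomes R₂‖R_L = 12.86 kΩ, so V = 12.3 × 12.86/51.86 = 3.05 V.

Unloaded: 3.63 V; loaded: 3.05 V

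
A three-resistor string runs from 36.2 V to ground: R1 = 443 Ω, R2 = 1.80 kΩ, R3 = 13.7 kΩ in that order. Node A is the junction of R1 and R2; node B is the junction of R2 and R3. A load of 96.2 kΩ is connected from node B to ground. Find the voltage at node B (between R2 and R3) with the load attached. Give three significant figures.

At node B, R3 is in parallel with the load: R3‖R_L = 11990 Ω.
Below node A the resistance is R2 + (R3‖R_L) = 13790 Ω, so V_A = 36.2 × 13790/14240 = 35.07 V.
Then V_B = V_A × (R3‖R_L)/(R2 + R3‖R_L) = 35.07 × 11990/13790 = 30.5 V.

V ≈ 30.5 V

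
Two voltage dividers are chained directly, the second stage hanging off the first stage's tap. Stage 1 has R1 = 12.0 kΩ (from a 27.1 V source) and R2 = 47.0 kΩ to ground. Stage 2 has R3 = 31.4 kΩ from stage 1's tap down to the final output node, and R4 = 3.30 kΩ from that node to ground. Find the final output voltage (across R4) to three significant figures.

V_out ≈ 1.61 V

Stage 2 presents R3+R4 = 34.70 kΩ as a load on stage 1's tap.
Stage 1's lower leg becomes R2‖(R3+R4) = 19.96 kΩ, so V_mid = 27.1 × 19.96/31.96 = 16.93 V.
Stage 2 is itself unloaded: V_out = V_mid × R4/(R3+R4) = 16.93 × 3.30/34.70 = 1.61 V.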